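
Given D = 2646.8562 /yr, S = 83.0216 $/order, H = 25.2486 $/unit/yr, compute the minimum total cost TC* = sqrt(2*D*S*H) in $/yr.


2*D*S*H = 11096569.6636
TC* = sqrt(11096569.6636) = 3331.1514

3331.1514 $/yr


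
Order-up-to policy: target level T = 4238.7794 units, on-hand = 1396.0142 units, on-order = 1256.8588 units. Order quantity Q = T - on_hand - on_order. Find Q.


Inventory position = OH + OO = 1396.0142 + 1256.8588 = 2652.8730
Q = 4238.7794 - 2652.8730 = 1585.9064

1585.9064 units


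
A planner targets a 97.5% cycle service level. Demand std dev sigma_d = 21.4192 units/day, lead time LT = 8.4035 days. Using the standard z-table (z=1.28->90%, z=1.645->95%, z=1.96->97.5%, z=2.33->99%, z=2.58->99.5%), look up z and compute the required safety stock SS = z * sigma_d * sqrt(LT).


From the table, SL = 97.5% corresponds to z = 1.96
sqrt(LT) = sqrt(8.4035) = 2.8989
SS = 1.96 * 21.4192 * 2.8989 = 121.6997

121.6997 units


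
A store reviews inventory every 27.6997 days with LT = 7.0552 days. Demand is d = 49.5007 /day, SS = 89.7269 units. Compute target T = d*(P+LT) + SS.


P + LT = 34.7549
d*(P+LT) = 49.5007 * 34.7549 = 1720.3919
T = 1720.3919 + 89.7269 = 1810.1188

1810.1188 units


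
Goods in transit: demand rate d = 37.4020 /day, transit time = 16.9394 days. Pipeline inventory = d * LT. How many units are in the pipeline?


Pipeline = 37.4020 * 16.9394 = 633.5674

633.5674 units


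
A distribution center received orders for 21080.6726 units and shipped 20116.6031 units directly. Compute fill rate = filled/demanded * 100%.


FR = 20116.6031 / 21080.6726 * 100 = 95.4268

95.4268%


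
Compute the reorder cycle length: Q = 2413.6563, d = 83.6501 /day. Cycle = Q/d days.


Cycle = 2413.6563 / 83.6501 = 28.8542

28.8542 days


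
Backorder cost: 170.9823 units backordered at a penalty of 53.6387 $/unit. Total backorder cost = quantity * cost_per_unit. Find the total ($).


Total = 170.9823 * 53.6387 = 9171.2683

9171.2683 $


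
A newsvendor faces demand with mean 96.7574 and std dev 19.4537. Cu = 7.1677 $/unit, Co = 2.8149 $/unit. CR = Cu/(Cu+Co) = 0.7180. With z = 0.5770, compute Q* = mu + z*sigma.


CR = Cu/(Cu+Co) = 7.1677/(7.1677+2.8149) = 0.7180
z = 0.5770
Q* = 96.7574 + 0.5770 * 19.4537 = 107.9822

107.9822 units


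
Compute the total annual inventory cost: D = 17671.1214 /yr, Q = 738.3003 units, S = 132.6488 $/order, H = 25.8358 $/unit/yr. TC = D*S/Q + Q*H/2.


Ordering cost = D*S/Q = 3174.9317
Holding cost = Q*H/2 = 9537.2894
TC = 3174.9317 + 9537.2894 = 12712.2212

12712.2212 $/yr


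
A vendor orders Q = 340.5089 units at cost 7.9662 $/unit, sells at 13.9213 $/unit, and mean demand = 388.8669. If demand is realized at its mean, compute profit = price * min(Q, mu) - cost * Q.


Sales at mu = min(340.5089, 388.8669) = 340.5089
Revenue = 13.9213 * 340.5089 = 4740.3265
Total cost = 7.9662 * 340.5089 = 2712.5620
Profit = 4740.3265 - 2712.5620 = 2027.7646

2027.7646 $


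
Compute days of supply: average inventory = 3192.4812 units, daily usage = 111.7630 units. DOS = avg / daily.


DOS = 3192.4812 / 111.7630 = 28.5647

28.5647 days


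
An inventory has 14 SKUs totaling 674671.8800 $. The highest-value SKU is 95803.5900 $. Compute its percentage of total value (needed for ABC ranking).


Top item = 95803.5900
Total = 674671.8800
Percentage = 95803.5900 / 674671.8800 * 100 = 14.2000

14.2000%


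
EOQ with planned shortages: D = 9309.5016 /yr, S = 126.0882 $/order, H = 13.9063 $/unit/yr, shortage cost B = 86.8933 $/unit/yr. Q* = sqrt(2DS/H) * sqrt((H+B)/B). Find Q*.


sqrt(2DS/H) = 410.8749
sqrt((H+B)/B) = 1.0771
Q* = 410.8749 * 1.0771 = 442.5332

442.5332 units


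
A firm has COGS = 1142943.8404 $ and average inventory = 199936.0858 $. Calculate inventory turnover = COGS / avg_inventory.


Turnover = 1142943.8404 / 199936.0858 = 5.7165

5.7165


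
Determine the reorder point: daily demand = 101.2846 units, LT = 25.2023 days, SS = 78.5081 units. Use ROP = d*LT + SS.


d*LT = 101.2846 * 25.2023 = 2552.6049
ROP = 2552.6049 + 78.5081 = 2631.1130

2631.1130 units


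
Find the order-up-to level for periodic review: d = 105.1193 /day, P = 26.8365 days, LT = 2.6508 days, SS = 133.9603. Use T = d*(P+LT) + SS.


P + LT = 29.4873
d*(P+LT) = 105.1193 * 29.4873 = 3099.6843
T = 3099.6843 + 133.9603 = 3233.6446

3233.6446 units


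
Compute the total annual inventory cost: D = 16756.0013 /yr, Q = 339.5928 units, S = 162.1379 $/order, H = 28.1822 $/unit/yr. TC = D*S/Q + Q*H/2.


Ordering cost = D*S/Q = 8000.1192
Holding cost = Q*H/2 = 4785.2361
TC = 8000.1192 + 4785.2361 = 12785.3553

12785.3553 $/yr


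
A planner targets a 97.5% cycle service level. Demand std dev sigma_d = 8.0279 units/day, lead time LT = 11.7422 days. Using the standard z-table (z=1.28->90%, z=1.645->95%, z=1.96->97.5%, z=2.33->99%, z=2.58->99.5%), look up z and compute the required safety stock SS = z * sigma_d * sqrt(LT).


From the table, SL = 97.5% corresponds to z = 1.96
sqrt(LT) = sqrt(11.7422) = 3.4267
SS = 1.96 * 8.0279 * 3.4267 = 53.9179

53.9179 units


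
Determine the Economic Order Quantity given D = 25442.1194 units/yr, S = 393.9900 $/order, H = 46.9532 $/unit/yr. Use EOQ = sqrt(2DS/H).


2*D*S = 2 * 25442.1194 * 393.9900 = 20047881.2448
2*D*S/H = 426975.8237
EOQ = sqrt(426975.8237) = 653.4339

653.4339 units


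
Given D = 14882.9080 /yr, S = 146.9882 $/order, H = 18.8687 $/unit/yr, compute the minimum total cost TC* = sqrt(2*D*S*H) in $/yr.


2*D*S*H = 82554783.7182
TC* = sqrt(82554783.7182) = 9085.9663

9085.9663 $/yr


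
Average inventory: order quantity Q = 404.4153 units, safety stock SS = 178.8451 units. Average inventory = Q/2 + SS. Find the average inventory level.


Q/2 = 202.2077
Avg = 202.2077 + 178.8451 = 381.0528

381.0528 units


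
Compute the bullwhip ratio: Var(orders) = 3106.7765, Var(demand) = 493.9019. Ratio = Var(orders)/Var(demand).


BW = 3106.7765 / 493.9019 = 6.2903

6.2903


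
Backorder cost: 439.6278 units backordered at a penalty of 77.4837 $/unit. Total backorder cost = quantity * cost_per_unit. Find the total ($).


Total = 439.6278 * 77.4837 = 34063.9886

34063.9886 $


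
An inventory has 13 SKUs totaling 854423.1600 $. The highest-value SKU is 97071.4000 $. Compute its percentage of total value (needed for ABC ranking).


Top item = 97071.4000
Total = 854423.1600
Percentage = 97071.4000 / 854423.1600 * 100 = 11.3610

11.3610%


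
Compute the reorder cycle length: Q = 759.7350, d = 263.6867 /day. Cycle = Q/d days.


Cycle = 759.7350 / 263.6867 = 2.8812

2.8812 days


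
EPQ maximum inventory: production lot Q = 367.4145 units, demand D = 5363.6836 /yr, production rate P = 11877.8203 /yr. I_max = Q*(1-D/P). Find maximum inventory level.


D/P = 0.4516
1 - D/P = 0.5484
I_max = 367.4145 * 0.5484 = 201.5006

201.5006 units


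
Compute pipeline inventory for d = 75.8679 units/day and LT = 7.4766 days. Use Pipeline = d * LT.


Pipeline = 75.8679 * 7.4766 = 567.2339

567.2339 units


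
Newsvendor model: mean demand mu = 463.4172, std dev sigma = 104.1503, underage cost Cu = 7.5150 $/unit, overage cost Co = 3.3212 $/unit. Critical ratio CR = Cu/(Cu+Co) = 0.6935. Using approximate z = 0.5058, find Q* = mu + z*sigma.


CR = Cu/(Cu+Co) = 7.5150/(7.5150+3.3212) = 0.6935
z = 0.5058
Q* = 463.4172 + 0.5058 * 104.1503 = 516.0964

516.0964 units


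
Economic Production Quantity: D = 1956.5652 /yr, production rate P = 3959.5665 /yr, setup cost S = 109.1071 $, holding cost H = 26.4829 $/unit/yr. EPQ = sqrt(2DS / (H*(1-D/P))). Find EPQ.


1 - D/P = 1 - 0.4941 = 0.5059
H*(1-D/P) = 13.3967
2DS = 426950.3099
EPQ = sqrt(31869.7167) = 178.5209

178.5209 units


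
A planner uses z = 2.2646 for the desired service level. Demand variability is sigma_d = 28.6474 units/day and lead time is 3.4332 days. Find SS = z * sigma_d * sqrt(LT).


sqrt(LT) = sqrt(3.4332) = 1.8529
SS = 2.2646 * 28.6474 * 1.8529 = 120.2060

120.2060 units


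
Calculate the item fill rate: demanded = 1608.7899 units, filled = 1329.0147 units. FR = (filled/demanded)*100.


FR = 1329.0147 / 1608.7899 * 100 = 82.6096

82.6096%


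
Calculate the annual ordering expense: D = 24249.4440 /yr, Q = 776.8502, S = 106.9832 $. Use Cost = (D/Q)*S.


Number of orders = D/Q = 31.2151
Cost = 31.2151 * 106.9832 = 3339.4895

3339.4895 $/yr


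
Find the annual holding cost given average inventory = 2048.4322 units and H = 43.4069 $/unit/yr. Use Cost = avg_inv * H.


Cost = 2048.4322 * 43.4069 = 88916.0917

88916.0917 $/yr


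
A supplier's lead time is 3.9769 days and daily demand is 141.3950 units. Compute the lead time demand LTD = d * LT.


LTD = 141.3950 * 3.9769 = 562.3138

562.3138 units


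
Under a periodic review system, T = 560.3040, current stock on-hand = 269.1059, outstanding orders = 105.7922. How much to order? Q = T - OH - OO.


Inventory position = OH + OO = 269.1059 + 105.7922 = 374.8981
Q = 560.3040 - 374.8981 = 185.4059

185.4059 units


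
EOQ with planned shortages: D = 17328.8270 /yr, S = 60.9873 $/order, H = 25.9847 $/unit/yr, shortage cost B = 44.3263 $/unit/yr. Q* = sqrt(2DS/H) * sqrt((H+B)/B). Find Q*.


sqrt(2DS/H) = 285.2072
sqrt((H+B)/B) = 1.2594
Q* = 285.2072 * 1.2594 = 359.2041

359.2041 units


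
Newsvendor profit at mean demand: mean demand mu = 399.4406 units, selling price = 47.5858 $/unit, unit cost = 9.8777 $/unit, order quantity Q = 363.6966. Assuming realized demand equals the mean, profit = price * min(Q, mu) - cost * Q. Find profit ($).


Sales at mu = min(363.6966, 399.4406) = 363.6966
Revenue = 47.5858 * 363.6966 = 17306.7937
Total cost = 9.8777 * 363.6966 = 3592.4859
Profit = 17306.7937 - 3592.4859 = 13714.3078

13714.3078 $


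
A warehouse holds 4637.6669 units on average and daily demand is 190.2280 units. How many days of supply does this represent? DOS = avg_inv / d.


DOS = 4637.6669 / 190.2280 = 24.3795

24.3795 days


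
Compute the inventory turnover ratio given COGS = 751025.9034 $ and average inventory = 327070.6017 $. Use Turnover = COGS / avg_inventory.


Turnover = 751025.9034 / 327070.6017 = 2.2962

2.2962


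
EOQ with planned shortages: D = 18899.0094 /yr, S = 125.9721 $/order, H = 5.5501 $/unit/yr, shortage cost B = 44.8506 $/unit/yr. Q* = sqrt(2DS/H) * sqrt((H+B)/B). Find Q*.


sqrt(2DS/H) = 926.2352
sqrt((H+B)/B) = 1.0601
Q* = 926.2352 * 1.0601 = 981.8733

981.8733 units


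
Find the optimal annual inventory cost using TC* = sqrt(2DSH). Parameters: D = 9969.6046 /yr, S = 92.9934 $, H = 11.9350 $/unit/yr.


2*D*S*H = 22130054.3161
TC* = sqrt(22130054.3161) = 4704.2592

4704.2592 $/yr


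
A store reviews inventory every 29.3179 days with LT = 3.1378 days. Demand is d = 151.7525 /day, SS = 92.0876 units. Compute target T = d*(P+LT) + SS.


P + LT = 32.4557
d*(P+LT) = 151.7525 * 32.4557 = 4925.2336
T = 4925.2336 + 92.0876 = 5017.3212

5017.3212 units


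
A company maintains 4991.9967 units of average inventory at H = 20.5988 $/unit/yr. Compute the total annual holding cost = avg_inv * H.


Cost = 4991.9967 * 20.5988 = 102829.1416

102829.1416 $/yr


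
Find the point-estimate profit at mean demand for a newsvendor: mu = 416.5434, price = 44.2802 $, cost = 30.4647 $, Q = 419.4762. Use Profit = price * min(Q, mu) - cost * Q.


Sales at mu = min(419.4762, 416.5434) = 416.5434
Revenue = 44.2802 * 416.5434 = 18444.6251
Total cost = 30.4647 * 419.4762 = 12779.2166
Profit = 18444.6251 - 12779.2166 = 5665.4085

5665.4085 $


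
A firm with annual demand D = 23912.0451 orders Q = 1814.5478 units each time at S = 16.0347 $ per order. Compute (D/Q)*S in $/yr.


Number of orders = D/Q = 13.1780
Cost = 13.1780 * 16.0347 = 211.3047

211.3047 $/yr


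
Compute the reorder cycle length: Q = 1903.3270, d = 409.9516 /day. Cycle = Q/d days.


Cycle = 1903.3270 / 409.9516 = 4.6428

4.6428 days


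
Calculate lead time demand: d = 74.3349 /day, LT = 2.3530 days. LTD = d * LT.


LTD = 74.3349 * 2.3530 = 174.9100

174.9100 units


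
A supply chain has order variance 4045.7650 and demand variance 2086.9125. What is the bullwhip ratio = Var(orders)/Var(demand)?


BW = 4045.7650 / 2086.9125 = 1.9386

1.9386


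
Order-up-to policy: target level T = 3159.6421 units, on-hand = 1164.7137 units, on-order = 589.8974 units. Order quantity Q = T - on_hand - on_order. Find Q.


Inventory position = OH + OO = 1164.7137 + 589.8974 = 1754.6111
Q = 3159.6421 - 1754.6111 = 1405.0310

1405.0310 units


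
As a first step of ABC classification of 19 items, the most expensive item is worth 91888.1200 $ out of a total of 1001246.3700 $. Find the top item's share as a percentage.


Top item = 91888.1200
Total = 1001246.3700
Percentage = 91888.1200 / 1001246.3700 * 100 = 9.1774

9.1774%


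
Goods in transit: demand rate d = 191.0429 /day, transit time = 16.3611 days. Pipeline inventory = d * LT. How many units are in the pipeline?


Pipeline = 191.0429 * 16.3611 = 3125.6720

3125.6720 units


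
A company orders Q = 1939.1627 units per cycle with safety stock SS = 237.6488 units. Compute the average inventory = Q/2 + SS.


Q/2 = 969.5814
Avg = 969.5814 + 237.6488 = 1207.2302

1207.2302 units


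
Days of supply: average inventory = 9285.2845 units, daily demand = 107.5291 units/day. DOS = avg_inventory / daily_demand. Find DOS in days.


DOS = 9285.2845 / 107.5291 = 86.3514

86.3514 days


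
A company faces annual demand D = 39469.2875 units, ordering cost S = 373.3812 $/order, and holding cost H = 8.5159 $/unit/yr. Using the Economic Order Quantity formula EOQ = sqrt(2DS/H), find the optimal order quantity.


2*D*S = 2 * 39469.2875 * 373.3812 = 29474179.8598
2*D*S/H = 3461076.3231
EOQ = sqrt(3461076.3231) = 1860.3968

1860.3968 units


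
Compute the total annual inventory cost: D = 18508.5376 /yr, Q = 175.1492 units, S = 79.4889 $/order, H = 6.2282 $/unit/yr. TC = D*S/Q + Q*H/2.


Ordering cost = D*S/Q = 8399.8288
Holding cost = Q*H/2 = 545.4321
TC = 8399.8288 + 545.4321 = 8945.2609

8945.2609 $/yr


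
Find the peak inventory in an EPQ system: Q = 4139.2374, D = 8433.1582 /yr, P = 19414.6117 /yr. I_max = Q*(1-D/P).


D/P = 0.4344
1 - D/P = 0.5656
I_max = 4139.2374 * 0.5656 = 2341.2697

2341.2697 units


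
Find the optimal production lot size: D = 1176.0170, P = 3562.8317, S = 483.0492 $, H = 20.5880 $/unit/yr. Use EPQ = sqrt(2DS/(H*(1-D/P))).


1 - D/P = 1 - 0.3301 = 0.6699
H*(1-D/P) = 13.7923
2DS = 1136148.1421
EPQ = sqrt(82375.3754) = 287.0111

287.0111 units


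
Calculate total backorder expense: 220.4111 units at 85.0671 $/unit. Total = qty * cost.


Total = 220.4111 * 85.0671 = 18749.7331

18749.7331 $


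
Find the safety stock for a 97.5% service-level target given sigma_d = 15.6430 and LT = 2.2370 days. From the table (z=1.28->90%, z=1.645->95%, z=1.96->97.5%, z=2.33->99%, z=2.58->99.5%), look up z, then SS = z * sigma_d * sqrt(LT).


From the table, SL = 97.5% corresponds to z = 1.96
sqrt(LT) = sqrt(2.2370) = 1.4957
SS = 1.96 * 15.6430 * 1.4957 = 45.8574

45.8574 units


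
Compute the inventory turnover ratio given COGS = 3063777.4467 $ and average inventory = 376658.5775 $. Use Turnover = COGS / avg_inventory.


Turnover = 3063777.4467 / 376658.5775 = 8.1341

8.1341


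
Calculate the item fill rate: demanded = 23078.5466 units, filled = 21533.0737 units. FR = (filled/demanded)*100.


FR = 21533.0737 / 23078.5466 * 100 = 93.3034

93.3034%


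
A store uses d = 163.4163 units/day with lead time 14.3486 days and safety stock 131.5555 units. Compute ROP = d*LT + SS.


d*LT = 163.4163 * 14.3486 = 2344.7951
ROP = 2344.7951 + 131.5555 = 2476.3506

2476.3506 units


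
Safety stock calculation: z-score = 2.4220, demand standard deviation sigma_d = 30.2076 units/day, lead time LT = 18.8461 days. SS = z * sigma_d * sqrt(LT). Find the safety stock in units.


sqrt(LT) = sqrt(18.8461) = 4.3412
SS = 2.4220 * 30.2076 * 4.3412 = 317.6151

317.6151 units


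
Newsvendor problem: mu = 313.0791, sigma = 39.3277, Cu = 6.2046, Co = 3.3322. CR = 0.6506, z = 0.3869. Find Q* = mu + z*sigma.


CR = Cu/(Cu+Co) = 6.2046/(6.2046+3.3322) = 0.6506
z = 0.3869
Q* = 313.0791 + 0.3869 * 39.3277 = 328.2950

328.2950 units


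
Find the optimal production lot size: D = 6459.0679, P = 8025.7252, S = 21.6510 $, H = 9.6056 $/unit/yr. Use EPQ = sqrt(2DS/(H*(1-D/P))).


1 - D/P = 1 - 0.8048 = 0.1952
H*(1-D/P) = 1.8751
2DS = 279690.5582
EPQ = sqrt(149163.8509) = 386.2174

386.2174 units


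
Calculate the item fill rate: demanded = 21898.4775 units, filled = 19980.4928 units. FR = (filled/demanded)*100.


FR = 19980.4928 / 21898.4775 * 100 = 91.2415

91.2415%


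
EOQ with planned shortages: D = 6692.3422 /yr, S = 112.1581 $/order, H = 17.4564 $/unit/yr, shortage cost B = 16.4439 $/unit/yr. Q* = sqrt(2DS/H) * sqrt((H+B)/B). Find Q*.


sqrt(2DS/H) = 293.2527
sqrt((H+B)/B) = 1.4358
Q* = 293.2527 * 1.4358 = 421.0575

421.0575 units


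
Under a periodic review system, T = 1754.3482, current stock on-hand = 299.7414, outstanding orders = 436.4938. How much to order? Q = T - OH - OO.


Inventory position = OH + OO = 299.7414 + 436.4938 = 736.2352
Q = 1754.3482 - 736.2352 = 1018.1130

1018.1130 units


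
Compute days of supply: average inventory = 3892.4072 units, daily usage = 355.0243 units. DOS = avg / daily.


DOS = 3892.4072 / 355.0243 = 10.9638

10.9638 days


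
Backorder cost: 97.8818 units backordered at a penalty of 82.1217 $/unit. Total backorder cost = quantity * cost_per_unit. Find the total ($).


Total = 97.8818 * 82.1217 = 8038.2198

8038.2198 $


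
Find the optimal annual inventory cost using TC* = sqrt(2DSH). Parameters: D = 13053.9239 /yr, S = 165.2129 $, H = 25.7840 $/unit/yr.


2*D*S*H = 111215500.1412
TC* = sqrt(111215500.1412) = 10545.8760

10545.8760 $/yr


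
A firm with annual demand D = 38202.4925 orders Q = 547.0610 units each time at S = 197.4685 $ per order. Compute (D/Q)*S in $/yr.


Number of orders = D/Q = 69.8322
Cost = 69.8322 * 197.4685 = 13789.6668

13789.6668 $/yr


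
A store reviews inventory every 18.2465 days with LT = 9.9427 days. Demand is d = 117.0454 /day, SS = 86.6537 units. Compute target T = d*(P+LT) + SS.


P + LT = 28.1892
d*(P+LT) = 117.0454 * 28.1892 = 3299.4162
T = 3299.4162 + 86.6537 = 3386.0699

3386.0699 units


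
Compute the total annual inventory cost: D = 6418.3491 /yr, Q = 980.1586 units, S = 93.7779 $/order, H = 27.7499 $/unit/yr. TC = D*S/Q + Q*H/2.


Ordering cost = D*S/Q = 614.0836
Holding cost = Q*H/2 = 13599.6516
TC = 614.0836 + 13599.6516 = 14213.7351

14213.7351 $/yr


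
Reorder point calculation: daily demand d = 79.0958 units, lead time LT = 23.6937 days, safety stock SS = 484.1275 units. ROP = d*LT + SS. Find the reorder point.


d*LT = 79.0958 * 23.6937 = 1874.0722
ROP = 1874.0722 + 484.1275 = 2358.1997

2358.1997 units


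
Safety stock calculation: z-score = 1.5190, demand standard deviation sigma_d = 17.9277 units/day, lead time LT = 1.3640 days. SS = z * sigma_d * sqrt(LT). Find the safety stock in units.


sqrt(LT) = sqrt(1.3640) = 1.1679
SS = 1.5190 * 17.9277 * 1.1679 = 31.8046

31.8046 units


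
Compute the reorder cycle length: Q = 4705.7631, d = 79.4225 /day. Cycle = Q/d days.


Cycle = 4705.7631 / 79.4225 = 59.2497

59.2497 days


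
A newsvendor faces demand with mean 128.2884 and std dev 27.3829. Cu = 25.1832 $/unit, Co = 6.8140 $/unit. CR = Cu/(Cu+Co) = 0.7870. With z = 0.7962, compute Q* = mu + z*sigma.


CR = Cu/(Cu+Co) = 25.1832/(25.1832+6.8140) = 0.7870
z = 0.7962
Q* = 128.2884 + 0.7962 * 27.3829 = 150.0907

150.0907 units


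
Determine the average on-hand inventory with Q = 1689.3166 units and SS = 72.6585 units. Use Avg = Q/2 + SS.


Q/2 = 844.6583
Avg = 844.6583 + 72.6585 = 917.3168

917.3168 units


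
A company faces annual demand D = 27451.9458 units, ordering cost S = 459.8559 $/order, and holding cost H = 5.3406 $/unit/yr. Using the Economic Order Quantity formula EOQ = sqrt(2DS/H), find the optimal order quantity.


2*D*S = 2 * 27451.9458 * 459.8559 = 25247878.4852
2*D*S/H = 4727535.9482
EOQ = sqrt(4727535.9482) = 2174.2898

2174.2898 units


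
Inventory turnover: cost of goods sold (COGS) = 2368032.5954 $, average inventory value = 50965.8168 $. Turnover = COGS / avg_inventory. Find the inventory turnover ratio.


Turnover = 2368032.5954 / 50965.8168 = 46.4632

46.4632


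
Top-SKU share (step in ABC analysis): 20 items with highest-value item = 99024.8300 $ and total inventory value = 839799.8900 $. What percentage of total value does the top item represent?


Top item = 99024.8300
Total = 839799.8900
Percentage = 99024.8300 / 839799.8900 * 100 = 11.7915

11.7915%


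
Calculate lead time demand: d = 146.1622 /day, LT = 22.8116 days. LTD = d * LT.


LTD = 146.1622 * 22.8116 = 3334.1936

3334.1936 units


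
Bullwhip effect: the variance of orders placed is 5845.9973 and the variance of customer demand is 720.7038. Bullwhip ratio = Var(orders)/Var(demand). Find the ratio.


BW = 5845.9973 / 720.7038 = 8.1115

8.1115


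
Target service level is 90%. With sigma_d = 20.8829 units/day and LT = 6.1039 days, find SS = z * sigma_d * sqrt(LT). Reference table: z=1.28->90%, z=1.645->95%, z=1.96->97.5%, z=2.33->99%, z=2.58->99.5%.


From the table, SL = 90% corresponds to z = 1.28
sqrt(LT) = sqrt(6.1039) = 2.4706
SS = 1.28 * 20.8829 * 2.4706 = 66.0396

66.0396 units


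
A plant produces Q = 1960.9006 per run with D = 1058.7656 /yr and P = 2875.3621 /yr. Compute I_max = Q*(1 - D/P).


D/P = 0.3682
1 - D/P = 0.6318
I_max = 1960.9006 * 0.6318 = 1238.8579

1238.8579 units


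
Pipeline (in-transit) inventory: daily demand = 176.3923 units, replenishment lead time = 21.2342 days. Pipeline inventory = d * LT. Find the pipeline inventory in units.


Pipeline = 176.3923 * 21.2342 = 3745.5494

3745.5494 units


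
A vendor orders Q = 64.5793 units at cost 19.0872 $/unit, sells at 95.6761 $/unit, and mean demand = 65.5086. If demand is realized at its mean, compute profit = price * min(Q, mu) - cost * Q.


Sales at mu = min(64.5793, 65.5086) = 64.5793
Revenue = 95.6761 * 64.5793 = 6178.6956
Total cost = 19.0872 * 64.5793 = 1232.6380
Profit = 6178.6956 - 1232.6380 = 4946.0575

4946.0575 $


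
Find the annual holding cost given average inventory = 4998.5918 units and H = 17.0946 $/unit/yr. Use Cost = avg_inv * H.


Cost = 4998.5918 * 17.0946 = 85448.9274

85448.9274 $/yr


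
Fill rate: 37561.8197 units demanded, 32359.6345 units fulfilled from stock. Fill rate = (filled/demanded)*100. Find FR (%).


FR = 32359.6345 / 37561.8197 * 100 = 86.1503

86.1503%


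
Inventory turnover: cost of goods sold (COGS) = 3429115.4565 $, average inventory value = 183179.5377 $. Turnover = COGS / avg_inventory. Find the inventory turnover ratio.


Turnover = 3429115.4565 / 183179.5377 = 18.7200

18.7200


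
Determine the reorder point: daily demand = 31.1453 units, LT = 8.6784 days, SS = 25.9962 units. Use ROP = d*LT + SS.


d*LT = 31.1453 * 8.6784 = 270.2914
ROP = 270.2914 + 25.9962 = 296.2876

296.2876 units


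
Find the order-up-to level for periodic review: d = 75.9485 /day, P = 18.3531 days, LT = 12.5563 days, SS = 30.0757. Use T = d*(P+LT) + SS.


P + LT = 30.9094
d*(P+LT) = 75.9485 * 30.9094 = 2347.5226
T = 2347.5226 + 30.0757 = 2377.5983

2377.5983 units


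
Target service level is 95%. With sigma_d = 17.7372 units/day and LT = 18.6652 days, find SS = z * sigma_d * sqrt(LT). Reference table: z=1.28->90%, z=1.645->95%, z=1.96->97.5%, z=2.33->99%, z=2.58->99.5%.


From the table, SL = 95% corresponds to z = 1.645
sqrt(LT) = sqrt(18.6652) = 4.3203
SS = 1.645 * 17.7372 * 4.3203 = 126.0571

126.0571 units


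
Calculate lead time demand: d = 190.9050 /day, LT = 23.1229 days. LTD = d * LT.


LTD = 190.9050 * 23.1229 = 4414.2772

4414.2772 units


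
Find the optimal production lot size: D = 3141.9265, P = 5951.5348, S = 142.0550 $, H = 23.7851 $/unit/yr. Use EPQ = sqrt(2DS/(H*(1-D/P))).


1 - D/P = 1 - 0.5279 = 0.4721
H*(1-D/P) = 11.2285
2DS = 892652.7379
EPQ = sqrt(79498.8342) = 281.9554

281.9554 units


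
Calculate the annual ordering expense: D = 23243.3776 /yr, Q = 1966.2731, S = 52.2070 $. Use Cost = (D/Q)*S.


Number of orders = D/Q = 11.8210
Cost = 11.8210 * 52.2070 = 617.1406

617.1406 $/yr


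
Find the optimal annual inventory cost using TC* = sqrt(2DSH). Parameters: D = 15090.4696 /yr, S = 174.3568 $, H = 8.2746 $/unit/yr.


2*D*S*H = 43543030.2329
TC* = sqrt(43543030.2329) = 6598.7143

6598.7143 $/yr


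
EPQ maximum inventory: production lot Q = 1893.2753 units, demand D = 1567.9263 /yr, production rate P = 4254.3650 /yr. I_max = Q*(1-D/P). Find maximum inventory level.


D/P = 0.3685
1 - D/P = 0.6315
I_max = 1893.2753 * 0.6315 = 1195.5176

1195.5176 units


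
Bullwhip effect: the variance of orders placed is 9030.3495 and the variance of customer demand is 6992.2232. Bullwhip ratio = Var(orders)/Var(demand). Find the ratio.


BW = 9030.3495 / 6992.2232 = 1.2915

1.2915


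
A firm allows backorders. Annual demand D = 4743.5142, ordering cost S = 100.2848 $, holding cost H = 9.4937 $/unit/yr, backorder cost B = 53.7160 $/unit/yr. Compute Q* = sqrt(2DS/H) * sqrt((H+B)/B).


sqrt(2DS/H) = 316.5665
sqrt((H+B)/B) = 1.0848
Q* = 316.5665 * 1.0848 = 343.4037

343.4037 units


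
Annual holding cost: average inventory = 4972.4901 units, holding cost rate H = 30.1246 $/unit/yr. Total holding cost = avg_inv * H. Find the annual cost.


Cost = 4972.4901 * 30.1246 = 149794.2753

149794.2753 $/yr


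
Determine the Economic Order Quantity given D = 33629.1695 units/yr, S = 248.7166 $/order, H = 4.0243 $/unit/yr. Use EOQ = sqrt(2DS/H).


2*D*S = 2 * 33629.1695 * 248.7166 = 16728265.3977
2*D*S/H = 4156813.7062
EOQ = sqrt(4156813.7062) = 2038.8266

2038.8266 units


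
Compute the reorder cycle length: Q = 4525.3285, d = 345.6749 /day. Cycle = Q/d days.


Cycle = 4525.3285 / 345.6749 = 13.0913

13.0913 days


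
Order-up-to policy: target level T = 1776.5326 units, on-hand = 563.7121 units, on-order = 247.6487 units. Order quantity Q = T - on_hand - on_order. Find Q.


Inventory position = OH + OO = 563.7121 + 247.6487 = 811.3608
Q = 1776.5326 - 811.3608 = 965.1718

965.1718 units


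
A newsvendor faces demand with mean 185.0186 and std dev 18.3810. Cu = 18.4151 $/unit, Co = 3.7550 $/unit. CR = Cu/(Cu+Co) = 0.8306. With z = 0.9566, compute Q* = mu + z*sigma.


CR = Cu/(Cu+Co) = 18.4151/(18.4151+3.7550) = 0.8306
z = 0.9566
Q* = 185.0186 + 0.9566 * 18.3810 = 202.6019

202.6019 units


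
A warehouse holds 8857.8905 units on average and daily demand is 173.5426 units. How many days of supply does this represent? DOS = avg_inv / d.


DOS = 8857.8905 / 173.5426 = 51.0416

51.0416 days


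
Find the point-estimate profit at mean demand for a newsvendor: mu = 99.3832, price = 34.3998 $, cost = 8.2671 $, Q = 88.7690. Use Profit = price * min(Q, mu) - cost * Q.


Sales at mu = min(88.7690, 99.3832) = 88.7690
Revenue = 34.3998 * 88.7690 = 3053.6358
Total cost = 8.2671 * 88.7690 = 733.8622
Profit = 3053.6358 - 733.8622 = 2319.7736

2319.7736 $


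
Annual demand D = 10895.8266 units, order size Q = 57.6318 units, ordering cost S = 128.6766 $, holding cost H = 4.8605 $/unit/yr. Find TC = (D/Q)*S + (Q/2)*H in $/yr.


Ordering cost = D*S/Q = 24327.5053
Holding cost = Q*H/2 = 140.0597
TC = 24327.5053 + 140.0597 = 24467.5650

24467.5650 $/yr


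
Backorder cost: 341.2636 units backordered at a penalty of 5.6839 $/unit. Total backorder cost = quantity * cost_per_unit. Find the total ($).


Total = 341.2636 * 5.6839 = 1939.7082

1939.7082 $


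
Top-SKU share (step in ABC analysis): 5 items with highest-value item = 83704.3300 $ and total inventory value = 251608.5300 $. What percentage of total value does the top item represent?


Top item = 83704.3300
Total = 251608.5300
Percentage = 83704.3300 / 251608.5300 * 100 = 33.2677

33.2677%


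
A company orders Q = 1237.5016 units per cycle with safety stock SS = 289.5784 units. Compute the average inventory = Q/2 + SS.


Q/2 = 618.7508
Avg = 618.7508 + 289.5784 = 908.3292

908.3292 units


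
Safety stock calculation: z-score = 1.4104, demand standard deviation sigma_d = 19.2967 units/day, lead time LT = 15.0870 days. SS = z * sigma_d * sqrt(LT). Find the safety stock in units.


sqrt(LT) = sqrt(15.0870) = 3.8842
SS = 1.4104 * 19.2967 * 3.8842 = 105.7126

105.7126 units


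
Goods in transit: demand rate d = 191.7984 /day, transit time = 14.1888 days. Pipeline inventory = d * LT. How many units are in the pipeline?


Pipeline = 191.7984 * 14.1888 = 2721.3891

2721.3891 units


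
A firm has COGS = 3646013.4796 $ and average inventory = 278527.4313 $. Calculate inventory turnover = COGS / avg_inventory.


Turnover = 3646013.4796 / 278527.4313 = 13.0903

13.0903


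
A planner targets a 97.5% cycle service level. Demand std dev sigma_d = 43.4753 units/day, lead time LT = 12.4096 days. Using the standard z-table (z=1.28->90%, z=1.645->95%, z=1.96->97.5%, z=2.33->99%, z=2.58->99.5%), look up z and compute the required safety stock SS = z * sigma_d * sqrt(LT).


From the table, SL = 97.5% corresponds to z = 1.96
sqrt(LT) = sqrt(12.4096) = 3.5227
SS = 1.96 * 43.4753 * 3.5227 = 300.1771

300.1771 units


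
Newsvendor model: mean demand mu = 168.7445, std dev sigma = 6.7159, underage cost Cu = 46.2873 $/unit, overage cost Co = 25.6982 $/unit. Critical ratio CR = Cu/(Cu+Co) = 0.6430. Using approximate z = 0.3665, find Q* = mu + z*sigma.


CR = Cu/(Cu+Co) = 46.2873/(46.2873+25.6982) = 0.6430
z = 0.3665
Q* = 168.7445 + 0.3665 * 6.7159 = 171.2059

171.2059 units


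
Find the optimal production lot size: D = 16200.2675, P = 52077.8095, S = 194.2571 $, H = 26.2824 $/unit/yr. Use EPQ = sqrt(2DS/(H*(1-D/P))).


1 - D/P = 1 - 0.3111 = 0.6889
H*(1-D/P) = 18.1065
2DS = 6294033.9675
EPQ = sqrt(347611.4624) = 589.5858

589.5858 units


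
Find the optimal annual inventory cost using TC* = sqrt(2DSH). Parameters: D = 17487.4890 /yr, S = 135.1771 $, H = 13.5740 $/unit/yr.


2*D*S*H = 64175375.7224
TC* = sqrt(64175375.7224) = 8010.9535

8010.9535 $/yr


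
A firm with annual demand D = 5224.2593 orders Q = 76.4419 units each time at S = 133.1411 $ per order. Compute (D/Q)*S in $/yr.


Number of orders = D/Q = 68.3429
Cost = 68.3429 * 133.1411 = 9099.2457

9099.2457 $/yr


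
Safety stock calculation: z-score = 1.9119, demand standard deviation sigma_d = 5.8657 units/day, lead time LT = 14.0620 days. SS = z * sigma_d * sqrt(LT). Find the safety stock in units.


sqrt(LT) = sqrt(14.0620) = 3.7499
SS = 1.9119 * 5.8657 * 3.7499 = 42.0541

42.0541 units


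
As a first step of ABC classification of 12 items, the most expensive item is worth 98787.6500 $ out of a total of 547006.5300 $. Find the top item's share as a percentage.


Top item = 98787.6500
Total = 547006.5300
Percentage = 98787.6500 / 547006.5300 * 100 = 18.0597

18.0597%


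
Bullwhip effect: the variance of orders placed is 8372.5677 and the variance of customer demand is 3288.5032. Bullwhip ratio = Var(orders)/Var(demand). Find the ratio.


BW = 8372.5677 / 3288.5032 = 2.5460

2.5460


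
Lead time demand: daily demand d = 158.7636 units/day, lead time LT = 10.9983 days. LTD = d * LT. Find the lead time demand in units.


LTD = 158.7636 * 10.9983 = 1746.1297

1746.1297 units


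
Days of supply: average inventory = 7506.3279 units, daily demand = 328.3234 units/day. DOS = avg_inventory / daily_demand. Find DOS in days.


DOS = 7506.3279 / 328.3234 = 22.8626

22.8626 days


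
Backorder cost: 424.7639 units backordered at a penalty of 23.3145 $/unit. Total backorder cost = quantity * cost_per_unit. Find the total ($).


Total = 424.7639 * 23.3145 = 9903.1579

9903.1579 $


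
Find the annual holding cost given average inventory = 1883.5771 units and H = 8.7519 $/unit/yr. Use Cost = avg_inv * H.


Cost = 1883.5771 * 8.7519 = 16484.8784

16484.8784 $/yr


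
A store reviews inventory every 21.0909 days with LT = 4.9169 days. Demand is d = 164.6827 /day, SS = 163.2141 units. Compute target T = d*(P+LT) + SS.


P + LT = 26.0078
d*(P+LT) = 164.6827 * 26.0078 = 4283.0347
T = 4283.0347 + 163.2141 = 4446.2488

4446.2488 units


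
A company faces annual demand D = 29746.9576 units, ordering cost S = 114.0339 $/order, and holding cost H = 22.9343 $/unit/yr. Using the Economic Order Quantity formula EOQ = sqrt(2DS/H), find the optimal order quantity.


2*D*S = 2 * 29746.9576 * 114.0339 = 6784323.1765
2*D*S/H = 295815.5765
EOQ = sqrt(295815.5765) = 543.8893

543.8893 units


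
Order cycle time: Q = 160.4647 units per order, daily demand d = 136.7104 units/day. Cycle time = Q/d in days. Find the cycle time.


Cycle = 160.4647 / 136.7104 = 1.1738

1.1738 days


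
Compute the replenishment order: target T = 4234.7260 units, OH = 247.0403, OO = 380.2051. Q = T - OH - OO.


Inventory position = OH + OO = 247.0403 + 380.2051 = 627.2454
Q = 4234.7260 - 627.2454 = 3607.4806

3607.4806 units


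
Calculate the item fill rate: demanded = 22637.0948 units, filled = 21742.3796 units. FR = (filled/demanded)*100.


FR = 21742.3796 / 22637.0948 * 100 = 96.0476

96.0476%


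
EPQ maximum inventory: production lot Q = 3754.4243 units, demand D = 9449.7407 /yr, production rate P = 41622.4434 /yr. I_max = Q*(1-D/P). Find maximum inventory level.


D/P = 0.2270
1 - D/P = 0.7730
I_max = 3754.4243 * 0.7730 = 2902.0395

2902.0395 units


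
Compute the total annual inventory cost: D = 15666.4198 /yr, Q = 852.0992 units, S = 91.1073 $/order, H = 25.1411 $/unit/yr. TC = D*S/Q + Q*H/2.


Ordering cost = D*S/Q = 1675.0693
Holding cost = Q*H/2 = 10711.3556
TC = 1675.0693 + 10711.3556 = 12386.4249

12386.4249 $/yr


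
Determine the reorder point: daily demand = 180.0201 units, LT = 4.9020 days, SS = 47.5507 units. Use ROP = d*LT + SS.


d*LT = 180.0201 * 4.9020 = 882.4585
ROP = 882.4585 + 47.5507 = 930.0092

930.0092 units


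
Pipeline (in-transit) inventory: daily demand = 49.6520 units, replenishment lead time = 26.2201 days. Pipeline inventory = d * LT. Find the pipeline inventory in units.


Pipeline = 49.6520 * 26.2201 = 1301.8804

1301.8804 units


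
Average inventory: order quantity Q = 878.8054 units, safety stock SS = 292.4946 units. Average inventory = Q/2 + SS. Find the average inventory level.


Q/2 = 439.4027
Avg = 439.4027 + 292.4946 = 731.8973

731.8973 units


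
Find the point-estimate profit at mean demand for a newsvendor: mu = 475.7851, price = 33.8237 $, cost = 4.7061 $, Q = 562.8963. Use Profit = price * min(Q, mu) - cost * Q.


Sales at mu = min(562.8963, 475.7851) = 475.7851
Revenue = 33.8237 * 475.7851 = 16092.8125
Total cost = 4.7061 * 562.8963 = 2649.0463
Profit = 16092.8125 - 2649.0463 = 13443.7662

13443.7662 $


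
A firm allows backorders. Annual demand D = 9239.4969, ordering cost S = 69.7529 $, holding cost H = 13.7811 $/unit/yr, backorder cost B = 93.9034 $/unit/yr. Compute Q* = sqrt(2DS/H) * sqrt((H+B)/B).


sqrt(2DS/H) = 305.8288
sqrt((H+B)/B) = 1.0709
Q* = 305.8288 * 1.0709 = 327.5023

327.5023 units


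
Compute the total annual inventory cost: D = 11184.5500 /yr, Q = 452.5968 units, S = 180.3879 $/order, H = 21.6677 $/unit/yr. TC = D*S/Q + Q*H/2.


Ordering cost = D*S/Q = 4457.7370
Holding cost = Q*H/2 = 4903.3658
TC = 4457.7370 + 4903.3658 = 9361.1028

9361.1028 $/yr


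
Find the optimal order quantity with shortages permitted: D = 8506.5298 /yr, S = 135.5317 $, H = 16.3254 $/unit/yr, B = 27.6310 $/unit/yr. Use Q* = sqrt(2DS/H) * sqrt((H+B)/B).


sqrt(2DS/H) = 375.8199
sqrt((H+B)/B) = 1.2613
Q* = 375.8199 * 1.2613 = 474.0154

474.0154 units


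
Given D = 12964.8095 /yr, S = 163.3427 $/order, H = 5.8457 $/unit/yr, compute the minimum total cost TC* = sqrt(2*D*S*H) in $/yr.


2*D*S*H = 24758959.4879
TC* = sqrt(24758959.4879) = 4975.8376

4975.8376 $/yr


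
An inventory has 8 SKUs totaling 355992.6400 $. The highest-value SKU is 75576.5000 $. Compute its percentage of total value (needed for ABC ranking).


Top item = 75576.5000
Total = 355992.6400
Percentage = 75576.5000 / 355992.6400 * 100 = 21.2298

21.2298%


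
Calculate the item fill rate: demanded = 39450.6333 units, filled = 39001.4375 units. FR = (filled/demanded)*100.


FR = 39001.4375 / 39450.6333 * 100 = 98.8614

98.8614%


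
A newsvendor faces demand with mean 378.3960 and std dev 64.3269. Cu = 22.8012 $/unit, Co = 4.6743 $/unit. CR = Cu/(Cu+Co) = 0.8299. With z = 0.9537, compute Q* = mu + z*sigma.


CR = Cu/(Cu+Co) = 22.8012/(22.8012+4.6743) = 0.8299
z = 0.9537
Q* = 378.3960 + 0.9537 * 64.3269 = 439.7446

439.7446 units


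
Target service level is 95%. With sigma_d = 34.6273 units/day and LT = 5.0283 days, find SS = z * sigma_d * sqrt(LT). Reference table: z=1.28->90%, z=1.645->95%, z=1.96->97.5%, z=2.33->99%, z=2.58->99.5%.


From the table, SL = 95% corresponds to z = 1.645
sqrt(LT) = sqrt(5.0283) = 2.2424
SS = 1.645 * 34.6273 * 2.2424 = 127.7307

127.7307 units


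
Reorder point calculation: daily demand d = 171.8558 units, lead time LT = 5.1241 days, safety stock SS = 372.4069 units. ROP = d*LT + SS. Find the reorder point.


d*LT = 171.8558 * 5.1241 = 880.6063
ROP = 880.6063 + 372.4069 = 1253.0132

1253.0132 units


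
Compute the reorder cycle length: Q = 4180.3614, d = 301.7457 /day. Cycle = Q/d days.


Cycle = 4180.3614 / 301.7457 = 13.8539

13.8539 days


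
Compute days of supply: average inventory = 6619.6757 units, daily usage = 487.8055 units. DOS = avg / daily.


DOS = 6619.6757 / 487.8055 = 13.5703

13.5703 days


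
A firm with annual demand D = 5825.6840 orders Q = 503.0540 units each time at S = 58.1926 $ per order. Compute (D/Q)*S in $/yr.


Number of orders = D/Q = 11.5806
Cost = 11.5806 * 58.1926 = 673.9072

673.9072 $/yr


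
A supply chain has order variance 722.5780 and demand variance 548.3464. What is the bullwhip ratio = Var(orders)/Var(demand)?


BW = 722.5780 / 548.3464 = 1.3177

1.3177


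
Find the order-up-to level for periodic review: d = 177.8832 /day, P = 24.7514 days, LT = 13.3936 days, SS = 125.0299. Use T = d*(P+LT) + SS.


P + LT = 38.1450
d*(P+LT) = 177.8832 * 38.1450 = 6785.3547
T = 6785.3547 + 125.0299 = 6910.3846

6910.3846 units


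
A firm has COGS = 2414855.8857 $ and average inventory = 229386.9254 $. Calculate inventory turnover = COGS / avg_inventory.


Turnover = 2414855.8857 / 229386.9254 = 10.5274

10.5274


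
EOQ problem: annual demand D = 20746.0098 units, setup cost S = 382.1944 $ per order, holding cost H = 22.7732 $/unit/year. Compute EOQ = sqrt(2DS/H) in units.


2*D*S = 2 * 20746.0098 * 382.1944 = 15858017.5358
2*D*S/H = 696345.5964
EOQ = sqrt(696345.5964) = 834.4732

834.4732 units


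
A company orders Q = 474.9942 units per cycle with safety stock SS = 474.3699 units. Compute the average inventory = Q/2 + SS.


Q/2 = 237.4971
Avg = 237.4971 + 474.3699 = 711.8670

711.8670 units


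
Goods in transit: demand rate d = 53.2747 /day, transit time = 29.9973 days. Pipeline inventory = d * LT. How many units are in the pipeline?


Pipeline = 53.2747 * 29.9973 = 1598.0972

1598.0972 units


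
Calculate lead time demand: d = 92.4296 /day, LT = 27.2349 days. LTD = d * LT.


LTD = 92.4296 * 27.2349 = 2517.3109

2517.3109 units


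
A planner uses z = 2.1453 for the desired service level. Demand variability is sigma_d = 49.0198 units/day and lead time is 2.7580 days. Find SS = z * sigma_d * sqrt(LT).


sqrt(LT) = sqrt(2.7580) = 1.6607
SS = 2.1453 * 49.0198 * 1.6607 = 174.6452

174.6452 units
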